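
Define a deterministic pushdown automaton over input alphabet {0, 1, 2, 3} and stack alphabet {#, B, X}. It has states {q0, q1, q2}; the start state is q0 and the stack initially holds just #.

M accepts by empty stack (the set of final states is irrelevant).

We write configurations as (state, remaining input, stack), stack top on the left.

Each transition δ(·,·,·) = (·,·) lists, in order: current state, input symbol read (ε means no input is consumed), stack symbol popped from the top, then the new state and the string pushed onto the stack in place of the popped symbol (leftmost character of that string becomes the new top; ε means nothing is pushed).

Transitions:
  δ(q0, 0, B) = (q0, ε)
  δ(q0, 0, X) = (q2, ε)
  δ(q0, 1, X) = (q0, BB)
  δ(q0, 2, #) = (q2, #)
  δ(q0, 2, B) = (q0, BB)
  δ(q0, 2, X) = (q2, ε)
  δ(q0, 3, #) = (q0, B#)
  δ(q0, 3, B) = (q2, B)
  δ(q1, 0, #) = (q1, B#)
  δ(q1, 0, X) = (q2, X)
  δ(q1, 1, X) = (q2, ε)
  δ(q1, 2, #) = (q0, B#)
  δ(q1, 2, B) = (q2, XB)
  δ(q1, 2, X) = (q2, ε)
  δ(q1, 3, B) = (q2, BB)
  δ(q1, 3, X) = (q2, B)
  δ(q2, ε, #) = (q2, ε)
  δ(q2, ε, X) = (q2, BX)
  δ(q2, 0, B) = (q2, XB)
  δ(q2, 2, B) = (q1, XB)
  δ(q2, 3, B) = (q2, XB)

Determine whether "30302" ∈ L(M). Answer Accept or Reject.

(q0, 30302, #)
  read 3, top #: go to q0, push B# → (q0, 0302, B#)
  read 0, top B: go to q0, push ε → (q0, 302, #)
  read 3, top #: go to q0, push B# → (q0, 02, B#)
  read 0, top B: go to q0, push ε → (q0, 2, #)
  read 2, top #: go to q2, push # → (q2, ε, #)
  ε-move, top #: go to q2, push ε → (q2, ε, ε)
All input consumed and the stack is empty.

Accept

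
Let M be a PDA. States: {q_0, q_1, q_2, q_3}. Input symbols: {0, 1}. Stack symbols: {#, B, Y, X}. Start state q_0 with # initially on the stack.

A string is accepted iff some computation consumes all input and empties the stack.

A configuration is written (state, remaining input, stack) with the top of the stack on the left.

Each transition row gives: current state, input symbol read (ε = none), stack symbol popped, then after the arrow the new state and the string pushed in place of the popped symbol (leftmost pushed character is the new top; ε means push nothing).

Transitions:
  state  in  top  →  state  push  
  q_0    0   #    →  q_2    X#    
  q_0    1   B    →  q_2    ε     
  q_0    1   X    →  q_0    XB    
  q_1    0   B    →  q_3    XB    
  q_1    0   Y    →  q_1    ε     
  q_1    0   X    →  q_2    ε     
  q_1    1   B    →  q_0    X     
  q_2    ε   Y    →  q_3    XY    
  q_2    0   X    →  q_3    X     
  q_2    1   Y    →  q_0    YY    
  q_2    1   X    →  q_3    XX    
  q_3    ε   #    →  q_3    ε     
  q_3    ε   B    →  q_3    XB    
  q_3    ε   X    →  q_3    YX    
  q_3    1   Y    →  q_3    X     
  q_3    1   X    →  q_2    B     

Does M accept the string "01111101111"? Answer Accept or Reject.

No computation consumes all input and empties the stack.

Reject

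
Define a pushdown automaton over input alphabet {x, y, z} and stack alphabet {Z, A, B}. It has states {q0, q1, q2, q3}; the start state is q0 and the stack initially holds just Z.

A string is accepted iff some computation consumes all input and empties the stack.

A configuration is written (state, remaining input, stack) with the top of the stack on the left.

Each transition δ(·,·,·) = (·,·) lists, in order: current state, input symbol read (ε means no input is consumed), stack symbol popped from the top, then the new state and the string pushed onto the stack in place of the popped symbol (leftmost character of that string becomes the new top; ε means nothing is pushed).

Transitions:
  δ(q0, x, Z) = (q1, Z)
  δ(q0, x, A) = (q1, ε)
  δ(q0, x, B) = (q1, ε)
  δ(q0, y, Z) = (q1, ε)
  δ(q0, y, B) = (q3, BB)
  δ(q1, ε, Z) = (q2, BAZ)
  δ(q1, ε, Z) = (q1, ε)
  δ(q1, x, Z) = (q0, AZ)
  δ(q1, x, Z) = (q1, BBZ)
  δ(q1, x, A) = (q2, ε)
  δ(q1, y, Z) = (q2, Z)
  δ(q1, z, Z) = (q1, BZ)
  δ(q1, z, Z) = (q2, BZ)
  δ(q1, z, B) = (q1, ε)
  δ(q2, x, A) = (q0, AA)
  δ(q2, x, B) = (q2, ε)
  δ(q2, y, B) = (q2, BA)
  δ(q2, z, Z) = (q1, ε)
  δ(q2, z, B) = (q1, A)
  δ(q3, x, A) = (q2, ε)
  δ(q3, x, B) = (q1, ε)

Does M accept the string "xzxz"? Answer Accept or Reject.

One accepting computation: (q0, xzxz, Z) ⊢ (q1, zxz, Z) ⊢ (q2, xz, BZ) ⊢ (q2, z, Z) ⊢ (q1, ε, ε)
All input consumed and the stack is empty.

Accept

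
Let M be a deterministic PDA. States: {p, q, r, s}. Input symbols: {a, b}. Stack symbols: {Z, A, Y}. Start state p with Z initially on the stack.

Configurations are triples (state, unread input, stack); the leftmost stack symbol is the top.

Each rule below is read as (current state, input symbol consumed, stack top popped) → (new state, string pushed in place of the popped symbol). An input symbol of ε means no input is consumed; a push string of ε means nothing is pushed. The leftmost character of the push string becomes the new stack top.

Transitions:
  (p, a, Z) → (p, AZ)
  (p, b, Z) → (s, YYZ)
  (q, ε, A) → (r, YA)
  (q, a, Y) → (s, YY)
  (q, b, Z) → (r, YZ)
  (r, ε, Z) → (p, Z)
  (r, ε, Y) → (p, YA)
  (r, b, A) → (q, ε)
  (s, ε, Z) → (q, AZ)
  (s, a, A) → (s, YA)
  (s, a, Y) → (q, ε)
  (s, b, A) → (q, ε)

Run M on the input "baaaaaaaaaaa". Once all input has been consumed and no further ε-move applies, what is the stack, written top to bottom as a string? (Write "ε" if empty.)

YZ

(p, baaaaaaaaaaa, Z) ⊢ (s, aaaaaaaaaaa, YYZ) ⊢ (q, aaaaaaaaaa, YZ) ⊢ (s, aaaaaaaaa, YYZ) ⊢ (q, aaaaaaaa, YZ) ⊢ (s, aaaaaaa, YYZ) ⊢ (q, aaaaaa, YZ) ⊢ (s, aaaaa, YYZ) ⊢ (q, aaaa, YZ) ⊢ (s, aaa, YYZ) ⊢ (q, aa, YZ) ⊢ (s, a, YYZ) ⊢ (q, ε, YZ)
All input consumed in state q with stack YZ.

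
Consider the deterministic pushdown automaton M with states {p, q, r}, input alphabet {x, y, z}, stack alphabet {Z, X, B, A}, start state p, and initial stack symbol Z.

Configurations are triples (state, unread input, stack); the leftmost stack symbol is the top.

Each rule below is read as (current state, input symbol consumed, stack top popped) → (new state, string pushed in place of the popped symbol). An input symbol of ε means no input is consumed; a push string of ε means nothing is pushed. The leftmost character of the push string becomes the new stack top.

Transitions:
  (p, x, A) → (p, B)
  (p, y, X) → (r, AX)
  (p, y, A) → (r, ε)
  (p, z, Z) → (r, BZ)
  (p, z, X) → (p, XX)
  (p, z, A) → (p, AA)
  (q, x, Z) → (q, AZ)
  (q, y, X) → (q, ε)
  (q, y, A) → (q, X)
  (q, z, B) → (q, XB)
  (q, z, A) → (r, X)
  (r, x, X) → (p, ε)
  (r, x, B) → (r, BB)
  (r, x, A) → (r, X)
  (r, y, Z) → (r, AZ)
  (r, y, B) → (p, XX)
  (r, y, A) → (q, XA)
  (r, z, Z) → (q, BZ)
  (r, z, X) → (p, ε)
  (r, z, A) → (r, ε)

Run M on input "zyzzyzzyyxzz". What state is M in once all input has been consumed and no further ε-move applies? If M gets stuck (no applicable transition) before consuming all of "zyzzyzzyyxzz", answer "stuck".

stuck

(p, zyzzyzzyyxzz, Z)
  read z, top Z: go to r, push BZ → (r, yzzyzzyyxzz, BZ)
  read y, top B: go to p, push XX → (p, zzyzzyyxzz, XXZ)
  read z, top X: go to p, push XX → (p, zyzzyyxzz, XXXZ)
  read z, top X: go to p, push XX → (p, yzzyyxzz, XXXXZ)
  read y, top X: go to r, push AX → (r, zzyyxzz, AXXXXZ)
  read z, top A: go to r, push ε → (r, zyyxzz, XXXXZ)
  read z, top X: go to p, push ε → (p, yyxzz, XXXZ)
  read y, top X: go to r, push AX → (r, yxzz, AXXXZ)
  read y, top A: go to q, push XA → (q, xzz, XAXXXZ)
No transition for (q, x, top X); M blocks with input xzz remaining.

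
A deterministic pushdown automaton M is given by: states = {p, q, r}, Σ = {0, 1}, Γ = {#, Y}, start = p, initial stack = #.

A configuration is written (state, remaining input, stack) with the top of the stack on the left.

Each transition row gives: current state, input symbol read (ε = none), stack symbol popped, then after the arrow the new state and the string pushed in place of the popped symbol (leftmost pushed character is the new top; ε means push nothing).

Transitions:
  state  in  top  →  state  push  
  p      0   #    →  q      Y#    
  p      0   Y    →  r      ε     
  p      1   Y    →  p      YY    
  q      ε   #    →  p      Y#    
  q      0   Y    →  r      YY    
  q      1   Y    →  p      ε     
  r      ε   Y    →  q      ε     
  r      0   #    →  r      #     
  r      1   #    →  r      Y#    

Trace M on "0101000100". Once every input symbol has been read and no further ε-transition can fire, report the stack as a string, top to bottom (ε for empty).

(p, 0101000100, #) ⊢ (q, 101000100, Y#) ⊢ (p, 01000100, #) ⊢ (q, 1000100, Y#) ⊢ (p, 000100, #) ⊢ (q, 00100, Y#) ⊢ (r, 0100, YY#) ⊢ (q, 0100, Y#) ⊢ (r, 100, YY#) ⊢ (q, 100, Y#) ⊢ (p, 00, #) ⊢ (q, 0, Y#) ⊢ (r, ε, YY#) ⊢ (q, ε, Y#)
All input consumed in state q with stack Y#.

Y#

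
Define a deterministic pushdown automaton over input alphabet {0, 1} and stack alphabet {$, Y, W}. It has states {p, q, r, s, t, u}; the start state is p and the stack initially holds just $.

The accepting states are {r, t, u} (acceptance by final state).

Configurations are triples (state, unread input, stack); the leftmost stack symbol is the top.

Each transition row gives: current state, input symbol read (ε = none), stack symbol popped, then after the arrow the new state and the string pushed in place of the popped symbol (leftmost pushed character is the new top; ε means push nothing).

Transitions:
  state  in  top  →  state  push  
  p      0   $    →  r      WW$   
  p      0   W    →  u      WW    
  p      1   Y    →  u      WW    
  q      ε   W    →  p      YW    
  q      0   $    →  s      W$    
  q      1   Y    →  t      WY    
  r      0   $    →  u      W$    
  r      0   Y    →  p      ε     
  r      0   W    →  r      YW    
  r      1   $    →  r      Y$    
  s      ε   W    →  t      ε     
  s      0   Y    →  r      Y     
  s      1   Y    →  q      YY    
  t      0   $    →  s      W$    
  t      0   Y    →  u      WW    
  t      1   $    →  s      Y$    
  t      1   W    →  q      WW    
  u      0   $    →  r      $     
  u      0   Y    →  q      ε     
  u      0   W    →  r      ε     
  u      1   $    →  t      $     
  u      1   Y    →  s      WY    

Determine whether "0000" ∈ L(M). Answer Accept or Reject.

Accept

(p, 0000, $)
  read 0, top $: go to r, push WW$ → (r, 000, WW$)
  read 0, top W: go to r, push YW → (r, 00, YWW$)
  read 0, top Y: go to p, push ε → (p, 0, WW$)
  read 0, top W: go to u, push WW → (u, ε, WWW$)
All input consumed; state u ∈ F.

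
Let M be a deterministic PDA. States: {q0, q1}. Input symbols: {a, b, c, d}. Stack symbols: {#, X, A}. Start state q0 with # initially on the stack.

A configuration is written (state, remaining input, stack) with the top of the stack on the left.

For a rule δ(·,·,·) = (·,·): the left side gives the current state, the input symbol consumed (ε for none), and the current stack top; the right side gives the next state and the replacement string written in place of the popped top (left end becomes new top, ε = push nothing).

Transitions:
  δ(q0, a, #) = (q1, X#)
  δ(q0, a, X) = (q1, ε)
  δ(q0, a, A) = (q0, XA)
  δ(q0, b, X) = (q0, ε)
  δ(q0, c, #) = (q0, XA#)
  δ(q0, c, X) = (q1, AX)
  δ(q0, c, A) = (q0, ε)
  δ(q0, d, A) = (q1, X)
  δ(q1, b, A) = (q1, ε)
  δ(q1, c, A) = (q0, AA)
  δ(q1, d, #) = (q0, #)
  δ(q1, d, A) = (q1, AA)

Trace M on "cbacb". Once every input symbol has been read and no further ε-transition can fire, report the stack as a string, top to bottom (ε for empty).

(q0, cbacb, #)
  read c, top #: go to q0, push XA# → (q0, bacb, XA#)
  read b, top X: go to q0, push ε → (q0, acb, A#)
  read a, top A: go to q0, push XA → (q0, cb, XA#)
  read c, top X: go to q1, push AX → (q1, b, AXA#)
  read b, top A: go to q1, push ε → (q1, ε, XA#)
All input consumed in state q1 with stack XA#.

XA#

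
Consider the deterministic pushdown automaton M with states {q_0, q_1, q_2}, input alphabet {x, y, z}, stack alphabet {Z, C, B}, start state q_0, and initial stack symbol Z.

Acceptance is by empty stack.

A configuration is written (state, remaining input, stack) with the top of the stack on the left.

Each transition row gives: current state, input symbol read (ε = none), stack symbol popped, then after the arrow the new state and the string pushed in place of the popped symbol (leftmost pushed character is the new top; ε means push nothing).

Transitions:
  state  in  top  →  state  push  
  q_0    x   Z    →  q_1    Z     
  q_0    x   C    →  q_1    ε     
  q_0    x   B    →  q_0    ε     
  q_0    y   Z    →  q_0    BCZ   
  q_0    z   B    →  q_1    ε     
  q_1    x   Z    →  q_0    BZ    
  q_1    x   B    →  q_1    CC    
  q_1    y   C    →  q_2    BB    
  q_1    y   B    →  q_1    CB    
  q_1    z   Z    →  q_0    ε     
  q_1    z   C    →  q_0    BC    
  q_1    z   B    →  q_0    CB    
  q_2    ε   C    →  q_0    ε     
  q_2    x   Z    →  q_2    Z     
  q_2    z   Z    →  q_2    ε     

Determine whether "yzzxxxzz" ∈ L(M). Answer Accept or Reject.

(q_0, yzzxxxzz, Z) ⊢ (q_0, zzxxxzz, BCZ) ⊢ (q_1, zxxxzz, CZ) ⊢ (q_0, xxxzz, BCZ) ⊢ (q_0, xxzz, CZ) ⊢ (q_1, xzz, Z) ⊢ (q_0, zz, BZ) ⊢ (q_1, z, Z) ⊢ (q_0, ε, ε)
All input consumed and the stack is empty.

Accept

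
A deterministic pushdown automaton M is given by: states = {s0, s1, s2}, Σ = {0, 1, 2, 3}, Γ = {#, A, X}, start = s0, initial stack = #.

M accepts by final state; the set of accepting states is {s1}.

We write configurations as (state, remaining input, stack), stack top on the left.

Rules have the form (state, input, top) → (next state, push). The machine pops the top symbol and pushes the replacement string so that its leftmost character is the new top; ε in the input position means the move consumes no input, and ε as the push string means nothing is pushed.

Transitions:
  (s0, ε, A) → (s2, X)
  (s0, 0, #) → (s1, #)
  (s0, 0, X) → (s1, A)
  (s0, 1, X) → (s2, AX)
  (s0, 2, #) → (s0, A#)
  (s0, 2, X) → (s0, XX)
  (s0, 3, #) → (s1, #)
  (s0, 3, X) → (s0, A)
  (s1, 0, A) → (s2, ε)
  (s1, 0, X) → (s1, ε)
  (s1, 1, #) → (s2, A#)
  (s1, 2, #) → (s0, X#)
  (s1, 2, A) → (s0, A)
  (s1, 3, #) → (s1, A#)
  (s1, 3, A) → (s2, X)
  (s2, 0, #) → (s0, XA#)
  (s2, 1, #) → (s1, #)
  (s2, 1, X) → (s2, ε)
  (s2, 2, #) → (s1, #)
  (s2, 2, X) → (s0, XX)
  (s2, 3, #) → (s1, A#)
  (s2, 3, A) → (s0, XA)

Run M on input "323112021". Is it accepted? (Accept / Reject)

Reject

(s0, 323112021, #)
  read 3, top #: go to s1, push # → (s1, 23112021, #)
  read 2, top #: go to s0, push X# → (s0, 3112021, X#)
  read 3, top X: go to s0, push A → (s0, 112021, A#)
  ε-move, top A: go to s2, push X → (s2, 112021, X#)
  read 1, top X: go to s2, push ε → (s2, 12021, #)
  read 1, top #: go to s1, push # → (s1, 2021, #)
  read 2, top #: go to s0, push X# → (s0, 021, X#)
  read 0, top X: go to s1, push A → (s1, 21, A#)
  read 2, top A: go to s0, push A → (s0, 1, A#)
  ε-move, top A: go to s2, push X → (s2, 1, X#)
  read 1, top X: go to s2, push ε → (s2, ε, #)
All input consumed; state s2 ∉ F and no further ε-move applies.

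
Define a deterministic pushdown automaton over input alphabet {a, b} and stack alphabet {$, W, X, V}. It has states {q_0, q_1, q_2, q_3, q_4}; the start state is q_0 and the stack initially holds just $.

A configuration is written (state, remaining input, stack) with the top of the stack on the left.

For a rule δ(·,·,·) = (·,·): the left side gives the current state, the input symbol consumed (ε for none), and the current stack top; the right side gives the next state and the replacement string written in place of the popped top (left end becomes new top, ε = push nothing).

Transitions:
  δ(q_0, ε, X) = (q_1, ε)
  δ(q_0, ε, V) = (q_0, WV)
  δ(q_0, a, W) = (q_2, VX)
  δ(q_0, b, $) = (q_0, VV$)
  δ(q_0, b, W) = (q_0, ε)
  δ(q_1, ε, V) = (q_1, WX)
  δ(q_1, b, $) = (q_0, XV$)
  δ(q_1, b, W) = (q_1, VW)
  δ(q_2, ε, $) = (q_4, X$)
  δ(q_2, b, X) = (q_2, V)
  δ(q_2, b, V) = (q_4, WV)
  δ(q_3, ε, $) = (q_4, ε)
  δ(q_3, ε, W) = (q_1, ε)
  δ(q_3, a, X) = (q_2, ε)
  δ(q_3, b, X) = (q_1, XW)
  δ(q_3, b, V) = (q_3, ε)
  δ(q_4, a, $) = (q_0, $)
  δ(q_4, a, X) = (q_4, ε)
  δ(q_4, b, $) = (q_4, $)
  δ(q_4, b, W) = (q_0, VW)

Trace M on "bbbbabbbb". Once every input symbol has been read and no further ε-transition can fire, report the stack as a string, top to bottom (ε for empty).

WVWVXVV$

(q_0, bbbbabbbb, $)
  read b, top $: go to q_0, push VV$ → (q_0, bbbabbbb, VV$)
  ε-move, top V: go to q_0, push WV → (q_0, bbbabbbb, WVV$)
  read b, top W: go to q_0, push ε → (q_0, bbabbbb, VV$)
  ε-move, top V: go to q_0, push WV → (q_0, bbabbbb, WVV$)
  read b, top W: go to q_0, push ε → (q_0, babbbb, VV$)
  ε-move, top V: go to q_0, push WV → (q_0, babbbb, WVV$)
  read b, top W: go to q_0, push ε → (q_0, abbbb, VV$)
  ε-move, top V: go to q_0, push WV → (q_0, abbbb, WVV$)
  read a, top W: go to q_2, push VX → (q_2, bbbb, VXVV$)
  read b, top V: go to q_4, push WV → (q_4, bbb, WVXVV$)
  read b, top W: go to q_0, push VW → (q_0, bb, VWVXVV$)
  ε-move, top V: go to q_0, push WV → (q_0, bb, WVWVXVV$)
  read b, top W: go to q_0, push ε → (q_0, b, VWVXVV$)
  ε-move, top V: go to q_0, push WV → (q_0, b, WVWVXVV$)
  read b, top W: go to q_0, push ε → (q_0, ε, VWVXVV$)
  ε-move, top V: go to q_0, push WV → (q_0, ε, WVWVXVV$)
All input consumed in state q_0 with stack WVWVXVV$.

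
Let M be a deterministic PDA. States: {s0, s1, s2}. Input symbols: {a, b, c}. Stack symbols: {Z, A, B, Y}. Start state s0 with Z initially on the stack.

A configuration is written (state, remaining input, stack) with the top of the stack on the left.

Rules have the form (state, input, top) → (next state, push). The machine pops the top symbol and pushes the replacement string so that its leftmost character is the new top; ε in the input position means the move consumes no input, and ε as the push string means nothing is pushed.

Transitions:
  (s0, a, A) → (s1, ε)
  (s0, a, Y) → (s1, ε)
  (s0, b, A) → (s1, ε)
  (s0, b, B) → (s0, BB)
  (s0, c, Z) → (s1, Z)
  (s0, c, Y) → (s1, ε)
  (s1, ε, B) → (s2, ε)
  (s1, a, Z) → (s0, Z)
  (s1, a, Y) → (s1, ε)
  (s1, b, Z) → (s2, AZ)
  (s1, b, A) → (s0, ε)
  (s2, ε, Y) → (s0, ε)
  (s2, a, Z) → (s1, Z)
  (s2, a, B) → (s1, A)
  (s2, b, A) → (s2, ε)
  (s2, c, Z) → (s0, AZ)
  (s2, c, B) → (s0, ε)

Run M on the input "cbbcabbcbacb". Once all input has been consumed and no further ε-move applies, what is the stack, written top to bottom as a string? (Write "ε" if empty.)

(s0, cbbcabbcbacb, Z)
  read c, top Z: go to s1, push Z → (s1, bbcabbcbacb, Z)
  read b, top Z: go to s2, push AZ → (s2, bcabbcbacb, AZ)
  read b, top A: go to s2, push ε → (s2, cabbcbacb, Z)
  read c, top Z: go to s0, push AZ → (s0, abbcbacb, AZ)
  read a, top A: go to s1, push ε → (s1, bbcbacb, Z)
  read b, top Z: go to s2, push AZ → (s2, bcbacb, AZ)
  read b, top A: go to s2, push ε → (s2, cbacb, Z)
  read c, top Z: go to s0, push AZ → (s0, bacb, AZ)
  read b, top A: go to s1, push ε → (s1, acb, Z)
  read a, top Z: go to s0, push Z → (s0, cb, Z)
  read c, top Z: go to s1, push Z → (s1, b, Z)
  read b, top Z: go to s2, push AZ → (s2, ε, AZ)
All input consumed in state s2 with stack AZ.

AZ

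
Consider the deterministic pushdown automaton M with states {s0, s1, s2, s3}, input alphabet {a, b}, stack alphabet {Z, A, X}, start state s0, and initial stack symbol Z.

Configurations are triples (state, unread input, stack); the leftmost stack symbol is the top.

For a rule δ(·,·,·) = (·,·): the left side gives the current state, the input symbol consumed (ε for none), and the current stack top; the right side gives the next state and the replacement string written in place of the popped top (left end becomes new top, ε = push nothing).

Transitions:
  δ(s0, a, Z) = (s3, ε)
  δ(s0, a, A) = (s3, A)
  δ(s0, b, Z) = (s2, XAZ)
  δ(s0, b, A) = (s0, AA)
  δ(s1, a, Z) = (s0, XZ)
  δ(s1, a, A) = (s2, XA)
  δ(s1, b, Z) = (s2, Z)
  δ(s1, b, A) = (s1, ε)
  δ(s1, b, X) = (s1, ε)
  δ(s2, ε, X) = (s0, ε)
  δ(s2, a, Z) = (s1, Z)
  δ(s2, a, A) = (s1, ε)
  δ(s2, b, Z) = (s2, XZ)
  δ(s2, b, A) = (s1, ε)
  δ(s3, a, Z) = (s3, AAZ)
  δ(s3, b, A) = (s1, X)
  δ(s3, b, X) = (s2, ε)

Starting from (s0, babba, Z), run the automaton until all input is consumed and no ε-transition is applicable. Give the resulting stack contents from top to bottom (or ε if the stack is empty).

(s0, babba, Z) ⊢ (s2, abba, XAZ) ⊢ (s0, abba, AZ) ⊢ (s3, bba, AZ) ⊢ (s1, ba, XZ) ⊢ (s1, a, Z) ⊢ (s0, ε, XZ)
All input consumed in state s0 with stack XZ.

XZ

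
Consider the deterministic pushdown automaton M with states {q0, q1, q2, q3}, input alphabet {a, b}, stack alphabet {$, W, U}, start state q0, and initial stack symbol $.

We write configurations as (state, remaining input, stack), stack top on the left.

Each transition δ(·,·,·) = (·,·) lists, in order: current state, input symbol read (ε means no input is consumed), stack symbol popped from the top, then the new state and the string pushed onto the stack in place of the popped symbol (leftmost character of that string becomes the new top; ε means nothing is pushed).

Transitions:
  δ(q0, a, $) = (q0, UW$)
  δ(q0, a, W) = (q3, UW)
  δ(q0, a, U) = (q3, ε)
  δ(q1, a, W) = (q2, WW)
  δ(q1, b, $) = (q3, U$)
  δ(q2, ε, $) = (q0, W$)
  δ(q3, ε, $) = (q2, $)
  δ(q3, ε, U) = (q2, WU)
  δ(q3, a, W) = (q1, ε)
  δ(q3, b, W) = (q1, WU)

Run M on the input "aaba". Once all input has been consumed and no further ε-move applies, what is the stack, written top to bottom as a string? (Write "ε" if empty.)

(q0, aaba, $)
  read a, top $: go to q0, push UW$ → (q0, aba, UW$)
  read a, top U: go to q3, push ε → (q3, ba, W$)
  read b, top W: go to q1, push WU → (q1, a, WU$)
  read a, top W: go to q2, push WW → (q2, ε, WWU$)
All input consumed in state q2 with stack WWU$.

WWU$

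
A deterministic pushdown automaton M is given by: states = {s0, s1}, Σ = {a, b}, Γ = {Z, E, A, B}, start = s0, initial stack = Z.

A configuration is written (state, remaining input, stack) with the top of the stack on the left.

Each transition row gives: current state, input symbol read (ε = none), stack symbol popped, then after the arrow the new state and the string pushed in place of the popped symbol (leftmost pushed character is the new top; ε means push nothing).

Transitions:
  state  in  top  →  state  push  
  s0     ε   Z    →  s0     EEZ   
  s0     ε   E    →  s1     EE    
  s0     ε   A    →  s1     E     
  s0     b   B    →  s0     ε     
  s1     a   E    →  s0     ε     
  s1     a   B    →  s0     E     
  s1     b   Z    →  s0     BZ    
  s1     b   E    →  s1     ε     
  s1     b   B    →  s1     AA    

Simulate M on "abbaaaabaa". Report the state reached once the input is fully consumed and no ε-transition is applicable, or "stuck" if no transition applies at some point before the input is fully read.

(s0, abbaaaabaa, Z)
  ε-move, top Z: go to s0, push EEZ → (s0, abbaaaabaa, EEZ)
  ε-move, top E: go to s1, push EE → (s1, abbaaaabaa, EEEZ)
  read a, top E: go to s0, push ε → (s0, bbaaaabaa, EEZ)
  ε-move, top E: go to s1, push EE → (s1, bbaaaabaa, EEEZ)
  read b, top E: go to s1, push ε → (s1, baaaabaa, EEZ)
  read b, top E: go to s1, push ε → (s1, aaaabaa, EZ)
  read a, top E: go to s0, push ε → (s0, aaabaa, Z)
  ε-move, top Z: go to s0, push EEZ → (s0, aaabaa, EEZ)
  ε-move, top E: go to s1, push EE → (s1, aaabaa, EEEZ)
  read a, top E: go to s0, push ε → (s0, aabaa, EEZ)
  ε-move, top E: go to s1, push EE → (s1, aabaa, EEEZ)
  read a, top E: go to s0, push ε → (s0, abaa, EEZ)
  ε-move, top E: go to s1, push EE → (s1, abaa, EEEZ)
  read a, top E: go to s0, push ε → (s0, baa, EEZ)
  ε-move, top E: go to s1, push EE → (s1, baa, EEEZ)
  read b, top E: go to s1, push ε → (s1, aa, EEZ)
  read a, top E: go to s0, push ε → (s0, a, EZ)
  ε-move, top E: go to s1, push EE → (s1, a, EEZ)
  read a, top E: go to s0, push ε → (s0, ε, EZ)
  ε-move, top E: go to s1, push EE → (s1, ε, EEZ)
All input consumed; M is in state s1.

s1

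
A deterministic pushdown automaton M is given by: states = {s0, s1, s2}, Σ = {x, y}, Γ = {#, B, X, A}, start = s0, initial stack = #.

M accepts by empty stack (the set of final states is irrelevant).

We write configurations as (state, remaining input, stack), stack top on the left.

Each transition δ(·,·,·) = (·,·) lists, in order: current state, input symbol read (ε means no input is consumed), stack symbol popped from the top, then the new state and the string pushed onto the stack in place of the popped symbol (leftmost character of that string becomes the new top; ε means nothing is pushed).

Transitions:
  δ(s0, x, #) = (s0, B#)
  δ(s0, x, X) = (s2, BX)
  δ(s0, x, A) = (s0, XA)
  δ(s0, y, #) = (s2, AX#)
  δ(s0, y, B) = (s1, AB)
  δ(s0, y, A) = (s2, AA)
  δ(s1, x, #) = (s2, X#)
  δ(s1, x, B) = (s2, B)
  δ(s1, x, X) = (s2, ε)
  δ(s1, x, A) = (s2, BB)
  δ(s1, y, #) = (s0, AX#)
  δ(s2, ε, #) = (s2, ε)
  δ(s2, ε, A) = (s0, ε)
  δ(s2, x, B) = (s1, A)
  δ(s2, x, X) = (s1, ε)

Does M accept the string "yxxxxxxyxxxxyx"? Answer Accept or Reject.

Reject

(s0, yxxxxxxyxxxxyx, #)
  read y, top #: go to s2, push AX# → (s2, xxxxxxyxxxxyx, AX#)
  ε-move, top A: go to s0, push ε → (s0, xxxxxxyxxxxyx, X#)
  read x, top X: go to s2, push BX → (s2, xxxxxyxxxxyx, BX#)
  read x, top B: go to s1, push A → (s1, xxxxyxxxxyx, AX#)
  read x, top A: go to s2, push BB → (s2, xxxyxxxxyx, BBX#)
  read x, top B: go to s1, push A → (s1, xxyxxxxyx, ABX#)
  read x, top A: go to s2, push BB → (s2, xyxxxxyx, BBBX#)
  read x, top B: go to s1, push A → (s1, yxxxxyx, ABBX#)
No transition applies at (s1, yxxxxyx, ABBX#); input not fully consumed.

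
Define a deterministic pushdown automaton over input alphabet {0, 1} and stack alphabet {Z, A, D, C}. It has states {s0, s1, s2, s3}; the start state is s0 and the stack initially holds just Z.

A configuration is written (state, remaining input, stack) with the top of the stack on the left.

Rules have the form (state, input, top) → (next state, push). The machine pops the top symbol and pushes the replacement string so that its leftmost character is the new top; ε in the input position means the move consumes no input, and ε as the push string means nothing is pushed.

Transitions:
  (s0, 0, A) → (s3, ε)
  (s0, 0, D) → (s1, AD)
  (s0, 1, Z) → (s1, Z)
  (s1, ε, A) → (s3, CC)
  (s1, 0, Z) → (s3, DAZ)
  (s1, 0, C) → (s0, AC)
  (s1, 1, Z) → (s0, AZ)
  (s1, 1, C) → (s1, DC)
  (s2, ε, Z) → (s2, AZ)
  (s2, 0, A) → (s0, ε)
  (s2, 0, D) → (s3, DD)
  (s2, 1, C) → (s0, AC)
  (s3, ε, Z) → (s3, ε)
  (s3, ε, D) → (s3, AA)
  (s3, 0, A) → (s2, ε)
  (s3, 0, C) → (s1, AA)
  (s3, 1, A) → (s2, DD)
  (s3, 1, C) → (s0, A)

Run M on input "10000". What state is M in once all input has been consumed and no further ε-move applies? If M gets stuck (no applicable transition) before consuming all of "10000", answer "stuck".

s3

(s0, 10000, Z)
  read 1, top Z: go to s1, push Z → (s1, 0000, Z)
  read 0, top Z: go to s3, push DAZ → (s3, 000, DAZ)
  ε-move, top D: go to s3, push AA → (s3, 000, AAAZ)
  read 0, top A: go to s2, push ε → (s2, 00, AAZ)
  read 0, top A: go to s0, push ε → (s0, 0, AZ)
  read 0, top A: go to s3, push ε → (s3, ε, Z)
  ε-move, top Z: go to s3, push ε → (s3, ε, ε)
All input consumed; M is in state s3.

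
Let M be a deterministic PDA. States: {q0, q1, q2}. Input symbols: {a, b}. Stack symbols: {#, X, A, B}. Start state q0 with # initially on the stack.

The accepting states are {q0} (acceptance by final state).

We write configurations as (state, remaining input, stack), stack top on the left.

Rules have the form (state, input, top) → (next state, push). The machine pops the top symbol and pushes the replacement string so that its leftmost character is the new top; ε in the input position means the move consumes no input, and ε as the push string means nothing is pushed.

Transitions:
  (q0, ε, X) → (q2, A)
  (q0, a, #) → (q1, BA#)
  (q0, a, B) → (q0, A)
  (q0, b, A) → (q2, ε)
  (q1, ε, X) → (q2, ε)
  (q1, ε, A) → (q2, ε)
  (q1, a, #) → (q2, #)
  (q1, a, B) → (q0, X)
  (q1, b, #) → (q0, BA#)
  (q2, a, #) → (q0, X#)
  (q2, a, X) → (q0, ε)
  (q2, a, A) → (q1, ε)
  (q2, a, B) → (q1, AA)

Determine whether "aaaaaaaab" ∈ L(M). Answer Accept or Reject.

(q0, aaaaaaaab, #)
  read a, top #: go to q1, push BA# → (q1, aaaaaaab, BA#)
  read a, top B: go to q0, push X → (q0, aaaaaab, XA#)
  ε-move, top X: go to q2, push A → (q2, aaaaaab, AA#)
  read a, top A: go to q1, push ε → (q1, aaaaab, A#)
  ε-move, top A: go to q2, push ε → (q2, aaaaab, #)
  read a, top #: go to q0, push X# → (q0, aaaab, X#)
  ε-move, top X: go to q2, push A → (q2, aaaab, A#)
  read a, top A: go to q1, push ε → (q1, aaab, #)
  read a, top #: go to q2, push # → (q2, aab, #)
  read a, top #: go to q0, push X# → (q0, ab, X#)
  ε-move, top X: go to q2, push A → (q2, ab, A#)
  read a, top A: go to q1, push ε → (q1, b, #)
  read b, top #: go to q0, push BA# → (q0, ε, BA#)
All input consumed; state q0 ∈ F.

Accept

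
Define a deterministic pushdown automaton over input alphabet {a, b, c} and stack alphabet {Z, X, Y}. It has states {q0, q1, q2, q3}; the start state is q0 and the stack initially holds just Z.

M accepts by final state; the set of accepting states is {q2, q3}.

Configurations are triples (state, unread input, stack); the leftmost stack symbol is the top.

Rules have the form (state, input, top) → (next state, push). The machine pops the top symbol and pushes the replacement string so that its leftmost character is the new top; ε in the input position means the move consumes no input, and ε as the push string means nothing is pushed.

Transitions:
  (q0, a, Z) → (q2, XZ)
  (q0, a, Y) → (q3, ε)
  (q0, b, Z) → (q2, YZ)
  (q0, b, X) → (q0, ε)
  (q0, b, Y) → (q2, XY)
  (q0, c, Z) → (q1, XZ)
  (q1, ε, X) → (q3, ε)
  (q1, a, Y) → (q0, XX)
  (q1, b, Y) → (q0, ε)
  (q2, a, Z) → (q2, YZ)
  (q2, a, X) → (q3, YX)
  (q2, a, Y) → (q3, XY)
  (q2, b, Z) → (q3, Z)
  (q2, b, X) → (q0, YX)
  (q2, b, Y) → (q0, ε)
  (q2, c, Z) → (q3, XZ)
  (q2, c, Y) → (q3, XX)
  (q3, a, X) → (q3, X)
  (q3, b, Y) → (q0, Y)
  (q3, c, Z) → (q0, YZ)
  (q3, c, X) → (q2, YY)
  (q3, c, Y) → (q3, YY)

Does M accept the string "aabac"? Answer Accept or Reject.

Accept

(q0, aabac, Z)
  read a, top Z: go to q2, push XZ → (q2, abac, XZ)
  read a, top X: go to q3, push YX → (q3, bac, YXZ)
  read b, top Y: go to q0, push Y → (q0, ac, YXZ)
  read a, top Y: go to q3, push ε → (q3, c, XZ)
  read c, top X: go to q2, push YY → (q2, ε, YYZ)
All input consumed; state q2 ∈ F.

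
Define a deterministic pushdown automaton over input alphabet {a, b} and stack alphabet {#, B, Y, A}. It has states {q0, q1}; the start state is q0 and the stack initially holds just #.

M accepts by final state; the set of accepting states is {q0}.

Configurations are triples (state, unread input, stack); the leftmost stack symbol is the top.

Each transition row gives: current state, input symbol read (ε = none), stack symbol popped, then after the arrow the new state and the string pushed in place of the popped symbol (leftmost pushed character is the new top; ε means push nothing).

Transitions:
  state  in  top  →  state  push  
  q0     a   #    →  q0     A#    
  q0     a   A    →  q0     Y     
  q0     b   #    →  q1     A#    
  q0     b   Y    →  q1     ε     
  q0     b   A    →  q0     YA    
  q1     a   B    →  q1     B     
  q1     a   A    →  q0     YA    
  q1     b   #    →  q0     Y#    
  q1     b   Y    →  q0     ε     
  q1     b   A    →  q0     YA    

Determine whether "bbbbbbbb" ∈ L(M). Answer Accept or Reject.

(q0, bbbbbbbb, #) ⊢ (q1, bbbbbbb, A#) ⊢ (q0, bbbbbb, YA#) ⊢ (q1, bbbbb, A#) ⊢ (q0, bbbb, YA#) ⊢ (q1, bbb, A#) ⊢ (q0, bb, YA#) ⊢ (q1, b, A#) ⊢ (q0, ε, YA#)
All input consumed; state q0 ∈ F.

Accept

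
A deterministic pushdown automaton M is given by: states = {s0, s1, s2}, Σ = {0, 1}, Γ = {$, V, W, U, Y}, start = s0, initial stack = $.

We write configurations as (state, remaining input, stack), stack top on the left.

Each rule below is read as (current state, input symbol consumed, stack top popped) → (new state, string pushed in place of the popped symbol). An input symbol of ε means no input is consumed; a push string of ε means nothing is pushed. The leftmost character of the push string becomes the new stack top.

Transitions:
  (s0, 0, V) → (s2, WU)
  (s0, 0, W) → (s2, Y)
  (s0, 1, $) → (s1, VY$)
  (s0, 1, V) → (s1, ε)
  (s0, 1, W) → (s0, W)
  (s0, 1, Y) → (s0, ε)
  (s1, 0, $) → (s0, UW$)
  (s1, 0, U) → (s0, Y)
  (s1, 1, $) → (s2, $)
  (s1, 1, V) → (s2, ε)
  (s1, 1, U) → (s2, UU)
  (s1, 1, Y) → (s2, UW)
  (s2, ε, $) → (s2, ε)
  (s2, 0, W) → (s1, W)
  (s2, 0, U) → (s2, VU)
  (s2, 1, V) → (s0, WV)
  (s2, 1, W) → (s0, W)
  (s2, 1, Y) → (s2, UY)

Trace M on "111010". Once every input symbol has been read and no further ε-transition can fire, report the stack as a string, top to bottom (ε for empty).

YVUY$

(s0, 111010, $)
  read 1, top $: go to s1, push VY$ → (s1, 11010, VY$)
  read 1, top V: go to s2, push ε → (s2, 1010, Y$)
  read 1, top Y: go to s2, push UY → (s2, 010, UY$)
  read 0, top U: go to s2, push VU → (s2, 10, VUY$)
  read 1, top V: go to s0, push WV → (s0, 0, WVUY$)
  read 0, top W: go to s2, push Y → (s2, ε, YVUY$)
All input consumed in state s2 with stack YVUY$.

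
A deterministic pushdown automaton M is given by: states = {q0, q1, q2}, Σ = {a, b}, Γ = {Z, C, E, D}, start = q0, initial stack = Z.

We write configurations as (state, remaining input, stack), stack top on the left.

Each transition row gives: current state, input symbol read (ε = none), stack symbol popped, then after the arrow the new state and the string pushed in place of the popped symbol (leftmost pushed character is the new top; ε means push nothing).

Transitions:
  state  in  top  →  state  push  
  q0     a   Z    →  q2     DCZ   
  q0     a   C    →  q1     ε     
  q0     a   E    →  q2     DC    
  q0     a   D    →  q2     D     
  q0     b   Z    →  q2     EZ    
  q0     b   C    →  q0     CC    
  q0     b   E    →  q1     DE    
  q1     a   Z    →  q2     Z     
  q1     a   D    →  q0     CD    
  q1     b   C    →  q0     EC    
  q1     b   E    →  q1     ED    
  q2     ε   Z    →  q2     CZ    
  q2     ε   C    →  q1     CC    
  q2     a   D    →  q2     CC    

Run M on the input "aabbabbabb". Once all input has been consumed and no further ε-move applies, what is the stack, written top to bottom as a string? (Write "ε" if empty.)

(q0, aabbabbabb, Z)
  read a, top Z: go to q2, push DCZ → (q2, abbabbabb, DCZ)
  read a, top D: go to q2, push CC → (q2, bbabbabb, CCCZ)
  ε-move, top C: go to q1, push CC → (q1, bbabbabb, CCCCZ)
  read b, top C: go to q0, push EC → (q0, babbabb, ECCCCZ)
  read b, top E: go to q1, push DE → (q1, abbabb, DECCCCZ)
  read a, top D: go to q0, push CD → (q0, bbabb, CDECCCCZ)
  read b, top C: go to q0, push CC → (q0, babb, CCDECCCCZ)
  read b, top C: go to q0, push CC → (q0, abb, CCCDECCCCZ)
  read a, top C: go to q1, push ε → (q1, bb, CCDECCCCZ)
  read b, top C: go to q0, push EC → (q0, b, ECCDECCCCZ)
  read b, top E: go to q1, push DE → (q1, ε, DECCDECCCCZ)
All input consumed in state q1 with stack DECCDECCCCZ.

DECCDECCCCZ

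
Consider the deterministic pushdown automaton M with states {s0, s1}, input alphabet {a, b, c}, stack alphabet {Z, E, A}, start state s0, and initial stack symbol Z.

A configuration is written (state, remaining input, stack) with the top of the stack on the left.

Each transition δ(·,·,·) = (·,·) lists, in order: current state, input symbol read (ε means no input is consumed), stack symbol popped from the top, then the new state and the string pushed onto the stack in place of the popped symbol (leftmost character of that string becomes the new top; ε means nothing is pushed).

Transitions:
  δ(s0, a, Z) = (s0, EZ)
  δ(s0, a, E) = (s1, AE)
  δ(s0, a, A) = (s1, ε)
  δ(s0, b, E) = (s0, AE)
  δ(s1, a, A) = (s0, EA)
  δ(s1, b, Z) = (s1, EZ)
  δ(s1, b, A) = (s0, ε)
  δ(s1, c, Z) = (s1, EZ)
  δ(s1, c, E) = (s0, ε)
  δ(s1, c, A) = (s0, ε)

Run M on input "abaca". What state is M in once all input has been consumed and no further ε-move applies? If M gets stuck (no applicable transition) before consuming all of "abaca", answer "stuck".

s0

(s0, abaca, Z) ⊢ (s0, baca, EZ) ⊢ (s0, aca, AEZ) ⊢ (s1, ca, EZ) ⊢ (s0, a, Z) ⊢ (s0, ε, EZ)
All input consumed; M is in state s0.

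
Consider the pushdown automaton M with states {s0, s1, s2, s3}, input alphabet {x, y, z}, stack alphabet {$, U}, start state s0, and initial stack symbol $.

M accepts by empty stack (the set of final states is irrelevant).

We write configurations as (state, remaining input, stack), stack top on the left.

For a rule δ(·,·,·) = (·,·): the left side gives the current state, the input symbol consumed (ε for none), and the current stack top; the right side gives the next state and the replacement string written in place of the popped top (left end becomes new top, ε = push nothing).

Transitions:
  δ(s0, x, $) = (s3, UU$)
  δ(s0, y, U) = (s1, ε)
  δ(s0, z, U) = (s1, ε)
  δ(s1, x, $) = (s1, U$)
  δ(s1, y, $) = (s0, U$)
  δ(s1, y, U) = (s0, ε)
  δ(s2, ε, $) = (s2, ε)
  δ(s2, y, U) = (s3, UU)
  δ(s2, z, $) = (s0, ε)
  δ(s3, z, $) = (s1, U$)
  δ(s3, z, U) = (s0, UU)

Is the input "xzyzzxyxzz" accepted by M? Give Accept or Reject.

Reject

No computation consumes all input and empties the stack.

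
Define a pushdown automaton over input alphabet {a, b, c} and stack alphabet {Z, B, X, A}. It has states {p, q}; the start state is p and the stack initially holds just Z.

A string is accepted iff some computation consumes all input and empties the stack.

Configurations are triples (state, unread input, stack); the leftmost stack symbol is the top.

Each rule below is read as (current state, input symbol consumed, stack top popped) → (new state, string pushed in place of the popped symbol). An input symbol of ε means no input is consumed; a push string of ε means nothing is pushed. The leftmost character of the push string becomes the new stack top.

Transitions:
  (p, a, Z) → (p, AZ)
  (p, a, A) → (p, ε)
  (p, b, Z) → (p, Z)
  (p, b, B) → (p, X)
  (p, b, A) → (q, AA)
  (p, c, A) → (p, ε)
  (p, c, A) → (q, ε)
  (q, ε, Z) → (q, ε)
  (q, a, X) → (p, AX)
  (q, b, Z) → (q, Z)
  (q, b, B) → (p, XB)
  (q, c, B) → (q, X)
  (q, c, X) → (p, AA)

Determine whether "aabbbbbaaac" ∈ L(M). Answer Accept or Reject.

Accept

One accepting computation: (p, aabbbbbaaac, Z) ⊢ (p, abbbbbaaac, AZ) ⊢ (p, bbbbbaaac, Z) ⊢ (p, bbbbaaac, Z) ⊢ (p, bbbaaac, Z) ⊢ (p, bbaaac, Z) ⊢ (p, baaac, Z) ⊢ (p, aaac, Z) ⊢ (p, aac, AZ) ⊢ (p, ac, Z) ⊢ (p, c, AZ) ⊢ (q, ε, Z) ⊢ (q, ε, ε)
All input consumed and the stack is empty.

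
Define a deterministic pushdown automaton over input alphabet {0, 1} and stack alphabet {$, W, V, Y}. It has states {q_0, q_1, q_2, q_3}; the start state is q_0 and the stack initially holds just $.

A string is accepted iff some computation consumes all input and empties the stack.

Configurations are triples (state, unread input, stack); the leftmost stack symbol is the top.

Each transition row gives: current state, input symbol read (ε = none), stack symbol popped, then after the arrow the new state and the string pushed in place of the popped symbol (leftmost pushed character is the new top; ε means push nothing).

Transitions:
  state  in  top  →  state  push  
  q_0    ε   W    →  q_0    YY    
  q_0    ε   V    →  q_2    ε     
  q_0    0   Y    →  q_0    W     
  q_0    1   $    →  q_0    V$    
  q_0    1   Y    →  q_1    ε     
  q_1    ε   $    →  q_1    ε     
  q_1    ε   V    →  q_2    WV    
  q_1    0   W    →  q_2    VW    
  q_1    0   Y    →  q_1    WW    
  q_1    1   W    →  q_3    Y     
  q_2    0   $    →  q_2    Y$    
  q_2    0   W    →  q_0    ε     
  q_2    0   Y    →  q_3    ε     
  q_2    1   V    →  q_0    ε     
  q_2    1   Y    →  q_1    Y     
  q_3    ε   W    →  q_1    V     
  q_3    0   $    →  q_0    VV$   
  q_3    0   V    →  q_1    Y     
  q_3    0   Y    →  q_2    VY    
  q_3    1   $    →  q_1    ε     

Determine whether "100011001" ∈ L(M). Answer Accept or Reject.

(q_0, 100011001, $) ⊢ (q_0, 00011001, V$) ⊢ (q_2, 00011001, $) ⊢ (q_2, 0011001, Y$) ⊢ (q_3, 011001, $) ⊢ (q_0, 11001, VV$) ⊢ (q_2, 11001, V$) ⊢ (q_0, 1001, $) ⊢ (q_0, 001, V$) ⊢ (q_2, 001, $) ⊢ (q_2, 01, Y$) ⊢ (q_3, 1, $) ⊢ (q_1, ε, ε)
All input consumed and the stack is empty.

Accept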